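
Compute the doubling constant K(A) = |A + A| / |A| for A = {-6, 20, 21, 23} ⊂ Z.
K = |A + A| / |A| = 10/4 = 5/2

Enumerate A + A = {a + b : a, b ∈ A}. With |A| = 4, there are |A|^2 = 16 ordered sum pairs; collecting distinct values, A + A = {-12, 14, 15, 17, 40, 41, 42, 43, 44, 46}, so |A + A| = 10. Thus K = 10/4 = 5/2. For comparison, the minimum possible |A + A| over all 4-element sets is 2·4 − 1 = 7 (so min K = 7/4), attained only by arithmetic progressions.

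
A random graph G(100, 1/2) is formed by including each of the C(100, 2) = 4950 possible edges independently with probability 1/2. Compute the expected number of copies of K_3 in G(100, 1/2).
E[# K_3] = C(100, 3) · (1/2)^C(3, 2) = 161700 / 2^3 = 40425/2 = 20212.5

For each 3-subset S of vertices (there are C(100, 3) = 161700 such S), let X_S = 1 if S induces a K_3 (all C(3, 2) = 3 edges present). Then P(X_S = 1) = (1/2)^3 = 1/8. By linearity of expectation, E[# K_3] = C(100, 3) · (1/2)^3 = 161700 / 8 = 40425/2 = 20212.5.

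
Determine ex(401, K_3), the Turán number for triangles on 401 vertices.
ex(401, K_3) = ⌊401^2/4⌋ = 40200

Mantel (1907): a triangle-free graph on n vertices has at most ⌊n^2/4⌋ edges, with equality for the complete bipartite graph K_{⌊n/2⌋, ⌈n/2⌉}. For n = 401: ⌊401^2/4⌋ = ⌊160801/4⌋ = 40200. The extremal graph is K_{200, 201}, which has 200·201 = 40200 edges.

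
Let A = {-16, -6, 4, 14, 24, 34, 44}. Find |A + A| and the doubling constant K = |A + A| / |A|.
K = |A + A| / |A| = 13/7

Enumerate A + A = {a + b : a, b ∈ A}. With |A| = 7, there are |A|^2 = 49 ordered sum pairs; collecting distinct values, A + A = {-32, -22, -12, -2, 8, 18, 28, 38, 48, 58, 68, 78, 88}, so |A + A| = 13. Thus K = 13/7. Here |A + A| = 2|A| − 1 = 13, the minimum possible — so K = 13/7 is minimal, which holds iff A is an arithmetic progression.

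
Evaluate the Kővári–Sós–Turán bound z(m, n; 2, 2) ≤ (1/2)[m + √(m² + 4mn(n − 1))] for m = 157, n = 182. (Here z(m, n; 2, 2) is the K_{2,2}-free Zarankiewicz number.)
z(157, 182; 2, 2) ≤ (1/2)[157 + √(157² + 4·157·182·181)] = (1/2)[157 + √20712225] = 2354.0343

Kővári–Sós–Turán: let r_1, ..., r_157 be the row sums and z = Σ r_i the total number of 1s. Each pair of columns can share at most one row with both entries 1 (else a 2×2 all-ones block appears), so Σ_i C(r_i, 2) ≤ C(182, 2) = 16471. By convexity Σ_i C(r_i, 2) ≥ 157·C(z/157, 2) = z(z − 157)/(2·157), giving z² − 157z − 157·182·181 ≤ 0 and hence z ≤ (1/2)[157 + √(24649 + 4·5171894)] = (1/2)[157 + √20712225] ≈ (1/2)(157 + 4551.0686) = 2354.0343.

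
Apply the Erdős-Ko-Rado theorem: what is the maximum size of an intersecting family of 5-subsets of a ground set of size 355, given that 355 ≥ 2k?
max |F| = C(354, 4) = 643304376

The Erdős-Ko-Rado theorem states: for n ≥ 2k, an intersecting family of k-subsets of an n-element set has size at most C(n − 1, k − 1), with equality for 'star' families {A ⊆ [n] : |A| = k, i ∈ A} (fix an element i). For n = 355, k = 5: C(354, 4) = 643304376.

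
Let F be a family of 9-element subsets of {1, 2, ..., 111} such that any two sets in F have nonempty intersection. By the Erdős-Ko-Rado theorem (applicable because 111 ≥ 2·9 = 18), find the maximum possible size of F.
max |F| = C(110, 8) = 409705619895

Erdős-Ko-Rado (1961): when n ≥ 2k, max |F| = C(n−1, k−1). The bound is attained by the star {A : i ∈ A} for any fixed i ∈ [n]. Here C(111−1, 9−1) = C(110, 8) = 409705619895.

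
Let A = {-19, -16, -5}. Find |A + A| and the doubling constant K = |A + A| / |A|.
K = |A + A| / |A| = 6/3 = 2

Enumerate A + A = {a + b : a, b ∈ A}. With |A| = 3, there are |A|^2 = 9 ordered sum pairs; collecting distinct values, A + A = {-38, -35, -32, -24, -21, -10}, so |A + A| = 6. Thus K = 6/3 = 2. For comparison, the minimum possible |A + A| over all 3-element sets is 2·3 − 1 = 5 (so min K = 5/3), attained only by arithmetic progressions.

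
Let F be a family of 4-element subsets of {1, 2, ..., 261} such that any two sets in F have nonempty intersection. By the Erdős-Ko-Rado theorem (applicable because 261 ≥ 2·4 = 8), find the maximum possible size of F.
max |F| = C(260, 3) = 2895620

The Erdős-Ko-Rado theorem states: for n ≥ 2k, an intersecting family of k-subsets of an n-element set has size at most C(n − 1, k − 1), with equality for 'star' families {A ⊆ [n] : |A| = k, i ∈ A} (fix an element i). For n = 261, k = 4: C(260, 3) = 2895620.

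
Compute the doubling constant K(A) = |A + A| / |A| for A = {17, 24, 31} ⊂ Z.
K = |A + A| / |A| = 5/3

Enumerate A + A = {a + b : a, b ∈ A}. With |A| = 3, there are |A|^2 = 9 ordered sum pairs; collecting distinct values, A + A = {34, 41, 48, 55, 62}, so |A + A| = 5. Thus K = 5/3. Here |A + A| = 2|A| − 1 = 5, the minimum possible — so K = 5/3 is minimal, which holds iff A is an arithmetic progression.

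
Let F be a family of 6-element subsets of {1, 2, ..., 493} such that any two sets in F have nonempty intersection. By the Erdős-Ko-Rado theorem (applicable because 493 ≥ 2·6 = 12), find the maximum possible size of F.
max |F| = C(492, 5) = 235391138808

Erdős-Ko-Rado (1961): when n ≥ 2k, max |F| = C(n−1, k−1). The bound is attained by the star {A : i ∈ A} for any fixed i ∈ [n]. Here C(493−1, 6−1) = C(492, 5) = 235391138808.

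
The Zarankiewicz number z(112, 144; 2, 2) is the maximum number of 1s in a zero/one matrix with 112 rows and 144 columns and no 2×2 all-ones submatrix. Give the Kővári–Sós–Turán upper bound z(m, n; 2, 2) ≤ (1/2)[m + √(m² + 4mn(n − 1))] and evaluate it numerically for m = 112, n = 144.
z(112, 144; 2, 2) ≤ (1/2)[112 + √(112² + 4·112·144·143)] = (1/2)[112 + √9237760] = 1575.6842

Kővári–Sós–Turán: let r_1, ..., r_112 be the row sums and z = Σ r_i the total number of 1s. Each pair of columns can share at most one row with both entries 1 (else a 2×2 all-ones block appears), so Σ_i C(r_i, 2) ≤ C(144, 2) = 10296. By convexity Σ_i C(r_i, 2) ≥ 112·C(z/112, 2) = z(z − 112)/(2·112), giving z² − 112z − 112·144·143 ≤ 0 and hence z ≤ (1/2)[112 + √(12544 + 4·2306304)] = (1/2)[112 + √9237760] ≈ (1/2)(112 + 3039.3684) = 1575.6842.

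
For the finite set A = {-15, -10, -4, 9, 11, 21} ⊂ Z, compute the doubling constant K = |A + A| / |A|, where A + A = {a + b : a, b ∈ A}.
K = |A + A| / |A| = 21/6 = 7/2

Enumerate A + A = {a + b : a, b ∈ A}. With |A| = 6, there are |A|^2 = 36 ordered sum pairs; collecting distinct values, A + A = {-30, -25, -20, -19, -14, -8, -6, -4, -1, 1, 5, 6, 7, 11, 17, 18, 20, 22, 30, 32, 42}, so |A + A| = 21. Thus K = 21/6 = 7/2. For comparison, the minimum possible |A + A| over all 6-element sets is 2·6 − 1 = 11 (so min K = 11/6), attained only by arithmetic progressions.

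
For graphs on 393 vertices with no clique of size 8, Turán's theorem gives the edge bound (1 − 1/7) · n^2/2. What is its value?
Turán density bound = (6/7) · 393^2/2 = 463347/7 ≈ 66192.4286

Turán's theorem: ex(n, K_{r+1}) is achieved by the complete r-partite Turán graph T(n, r) with parts as balanced as possible, and is at most (1 − 1/r) · n^2/2. For r = 7, n = 393: the density bound is (6/7) · 154449/2 = 463347/7 ≈ 66192.4286. The integer-valued extremum is e(T(393, 7)) = 66192, which is strictly less than the density bound 463347/7 since 7 ∤ 393 (the parts of T(393, 7) cannot all be equal).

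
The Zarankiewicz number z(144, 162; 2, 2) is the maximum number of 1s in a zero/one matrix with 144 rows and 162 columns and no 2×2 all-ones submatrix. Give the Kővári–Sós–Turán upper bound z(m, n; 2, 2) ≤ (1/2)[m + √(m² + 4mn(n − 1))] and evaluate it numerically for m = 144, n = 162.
z(144, 162; 2, 2) ≤ (1/2)[144 + √(144² + 4·144·162·161)] = (1/2)[144 + √15043968] = 2011.3277

Kővári–Sós–Turán: let r_1, ..., r_144 be the row sums and z = Σ r_i the total number of 1s. Each pair of columns can share at most one row with both entries 1 (else a 2×2 all-ones block appears), so Σ_i C(r_i, 2) ≤ C(162, 2) = 13041. By convexity Σ_i C(r_i, 2) ≥ 144·C(z/144, 2) = z(z − 144)/(2·144), giving z² − 144z − 144·162·161 ≤ 0 and hence z ≤ (1/2)[144 + √(20736 + 4·3755808)] = (1/2)[144 + √15043968] ≈ (1/2)(144 + 3878.6554) = 2011.3277.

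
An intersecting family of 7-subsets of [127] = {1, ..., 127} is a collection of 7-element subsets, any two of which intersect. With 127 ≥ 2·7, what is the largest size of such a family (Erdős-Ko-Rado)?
max |F| = C(126, 6) = 4925156775

The Erdős-Ko-Rado theorem states: for n ≥ 2k, an intersecting family of k-subsets of an n-element set has size at most C(n − 1, k − 1), with equality for 'star' families {A ⊆ [n] : |A| = k, i ∈ A} (fix an element i). For n = 127, k = 7: C(126, 6) = 4925156775.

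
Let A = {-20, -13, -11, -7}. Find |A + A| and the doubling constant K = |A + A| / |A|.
K = |A + A| / |A| = 10/4 = 5/2

Enumerate A + A = {a + b : a, b ∈ A}. With |A| = 4, there are |A|^2 = 16 ordered sum pairs; collecting distinct values, A + A = {-40, -33, -31, -27, -26, -24, -22, -20, -18, -14}, so |A + A| = 10. Thus K = 10/4 = 5/2. For comparison, the minimum possible |A + A| over all 4-element sets is 2·4 − 1 = 7 (so min K = 7/4), attained only by arithmetic progressions.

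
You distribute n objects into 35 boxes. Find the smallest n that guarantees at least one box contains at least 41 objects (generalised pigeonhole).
n = (41 − 1)·35 + 1 = 1401

By the generalised pigeonhole principle, to guarantee some box contains ≥ r objects we need more than (r − 1) · k objects total. Threshold: n = (r − 1) · k + 1. With r = 41 and k = 35: n = 40 · 35 + 1 = 1400 + 1 = 1401. For n = 1400 = 40 · 35, we can put exactly 40 objects in every box, avoiding 41 in any single one — so 1401 is tight.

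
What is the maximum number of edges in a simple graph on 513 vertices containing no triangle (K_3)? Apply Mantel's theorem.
ex(513, K_3) = ⌊513^2/4⌋ = 65792

Mantel (1907): a triangle-free graph on n vertices has at most ⌊n^2/4⌋ edges, with equality for the complete bipartite graph K_{⌊n/2⌋, ⌈n/2⌉}. For n = 513: ⌊513^2/4⌋ = ⌊263169/4⌋ = 65792. The extremal graph is K_{256, 257}, which has 256·257 = 65792 edges.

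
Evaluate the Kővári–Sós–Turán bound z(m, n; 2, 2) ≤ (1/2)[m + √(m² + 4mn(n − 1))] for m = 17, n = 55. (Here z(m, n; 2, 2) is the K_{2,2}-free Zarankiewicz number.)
z(17, 55; 2, 2) ≤ (1/2)[17 + √(17² + 4·17·55·54)] = (1/2)[17 + √202249] = 233.3605

Kővári–Sós–Turán: let r_1, ..., r_17 be the row sums and z = Σ r_i the total number of 1s. Each pair of columns can share at most one row with both entries 1 (else a 2×2 all-ones block appears), so Σ_i C(r_i, 2) ≤ C(55, 2) = 1485. By convexity Σ_i C(r_i, 2) ≥ 17·C(z/17, 2) = z(z − 17)/(2·17), giving z² − 17z − 17·55·54 ≤ 0 and hence z ≤ (1/2)[17 + √(289 + 4·50490)] = (1/2)[17 + √202249] ≈ (1/2)(17 + 449.721) = 233.3605.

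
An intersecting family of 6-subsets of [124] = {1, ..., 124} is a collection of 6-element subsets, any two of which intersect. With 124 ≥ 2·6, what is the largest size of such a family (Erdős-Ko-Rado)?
max |F| = C(123, 5) = 216071394

The Erdős-Ko-Rado theorem states: for n ≥ 2k, an intersecting family of k-subsets of an n-element set has size at most C(n − 1, k − 1), with equality for 'star' families {A ⊆ [n] : |A| = k, i ∈ A} (fix an element i). For n = 124, k = 6: C(123, 5) = 216071394.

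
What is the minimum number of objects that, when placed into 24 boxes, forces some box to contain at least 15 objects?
n = (15 − 1)·24 + 1 = 337

By the generalised pigeonhole principle, to guarantee some box contains ≥ r objects we need more than (r − 1) · k objects total. Threshold: n = (r − 1) · k + 1. With r = 15 and k = 24: n = 14 · 24 + 1 = 336 + 1 = 337. For n = 336 = 14 · 24, we can put exactly 14 objects in every box, avoiding 15 in any single one — so 337 is tight.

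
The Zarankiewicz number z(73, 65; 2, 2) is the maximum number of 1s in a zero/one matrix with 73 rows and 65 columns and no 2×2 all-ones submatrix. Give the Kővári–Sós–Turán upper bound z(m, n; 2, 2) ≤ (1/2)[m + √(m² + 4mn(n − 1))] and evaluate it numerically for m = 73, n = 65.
z(73, 65; 2, 2) ≤ (1/2)[73 + √(73² + 4·73·65·64)] = (1/2)[73 + √1220049] = 588.7791

Kővári–Sós–Turán: let r_1, ..., r_73 be the row sums and z = Σ r_i the total number of 1s. Each pair of columns can share at most one row with both entries 1 (else a 2×2 all-ones block appears), so Σ_i C(r_i, 2) ≤ C(65, 2) = 2080. By convexity Σ_i C(r_i, 2) ≥ 73·C(z/73, 2) = z(z − 73)/(2·73), giving z² − 73z − 73·65·64 ≤ 0 and hence z ≤ (1/2)[73 + √(5329 + 4·303680)] = (1/2)[73 + √1220049] ≈ (1/2)(73 + 1104.5583) = 588.7791.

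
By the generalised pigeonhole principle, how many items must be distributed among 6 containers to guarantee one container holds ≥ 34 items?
n = (34 − 1)·6 + 1 = 199

By the generalised pigeonhole principle, to guarantee some box contains ≥ r objects we need more than (r − 1) · k objects total. Threshold: n = (r − 1) · k + 1. With r = 34 and k = 6: n = 33 · 6 + 1 = 198 + 1 = 199. For n = 198 = 33 · 6, we can put exactly 33 objects in every box, avoiding 34 in any single one — so 199 is tight.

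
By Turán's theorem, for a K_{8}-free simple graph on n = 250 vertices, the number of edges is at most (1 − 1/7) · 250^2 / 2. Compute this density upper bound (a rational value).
Turán density bound = (6/7) · 250^2/2 = 187500/7 ≈ 26785.7143

Turán's theorem: ex(n, K_{r+1}) is achieved by the complete r-partite Turán graph T(n, r) with parts as balanced as possible, and is at most (1 − 1/r) · n^2/2. For r = 7, n = 250: the density bound is (6/7) · 62500/2 = 187500/7 ≈ 26785.7143. The integer-valued extremum is e(T(250, 7)) = 26785, which is strictly less than the density bound 187500/7 since 7 ∤ 250 (the parts of T(250, 7) cannot all be equal).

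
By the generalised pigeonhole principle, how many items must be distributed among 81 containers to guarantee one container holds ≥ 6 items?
n = (6 − 1)·81 + 1 = 406

By the generalised pigeonhole principle, to guarantee some box contains ≥ r objects we need more than (r − 1) · k objects total. Threshold: n = (r − 1) · k + 1. With r = 6 and k = 81: n = 5 · 81 + 1 = 405 + 1 = 406. For n = 405 = 5 · 81, we can put exactly 5 objects in every box, avoiding 6 in any single one — so 406 is tight.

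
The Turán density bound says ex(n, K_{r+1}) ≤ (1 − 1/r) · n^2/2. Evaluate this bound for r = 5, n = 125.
Turán density bound = (4/5) · 125^2/2 = 6250

Turán's theorem: ex(n, K_{r+1}) is achieved by the complete r-partite Turán graph T(n, r) with parts as balanced as possible, and is at most (1 − 1/r) · n^2/2. For r = 5, n = 125: the density bound is (4/5) · 15625/2 = 6250. Since 5 ∣ 125, the Turán graph T(125, 5) has parts of equal size 25, and its edge count e(T(125, 5)) = 6250 attains the density bound exactly.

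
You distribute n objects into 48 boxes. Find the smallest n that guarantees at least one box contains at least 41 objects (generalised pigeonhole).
n = (41 − 1)·48 + 1 = 1921

By the generalised pigeonhole principle, to guarantee some box contains ≥ r objects we need more than (r − 1) · k objects total. Threshold: n = (r − 1) · k + 1. With r = 41 and k = 48: n = 40 · 48 + 1 = 1920 + 1 = 1921. For n = 1920 = 40 · 48, we can put exactly 40 objects in every box, avoiding 41 in any single one — so 1921 is tight.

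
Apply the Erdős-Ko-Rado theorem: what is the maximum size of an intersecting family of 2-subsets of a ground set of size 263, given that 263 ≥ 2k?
max |F| = C(262, 1) = 262

Erdős-Ko-Rado (1961): when n ≥ 2k, max |F| = C(n−1, k−1). The bound is attained by the star {A : i ∈ A} for any fixed i ∈ [n]. Here C(263−1, 2−1) = C(262, 1) = 262.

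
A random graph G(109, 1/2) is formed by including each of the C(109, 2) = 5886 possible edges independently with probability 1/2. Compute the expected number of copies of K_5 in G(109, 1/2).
E[# K_5] = C(109, 5) · (1/2)^C(5, 2) = 116828271 / 2^10 ≈ 114090.108398

For each 5-subset S of vertices (there are C(109, 5) = 116828271 such S), let X_S = 1 if S induces a K_5 (all C(5, 2) = 10 edges present). Then P(X_S = 1) = (1/2)^10 = 1/1024. By linearity of expectation, E[# K_5] = C(109, 5) · (1/2)^10 = 116828271 / 1024 ≈ 114090.108398.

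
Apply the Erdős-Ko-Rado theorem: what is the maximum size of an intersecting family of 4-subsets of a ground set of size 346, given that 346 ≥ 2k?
max |F| = C(345, 3) = 6784540

The Erdős-Ko-Rado theorem states: for n ≥ 2k, an intersecting family of k-subsets of an n-element set has size at most C(n − 1, k − 1), with equality for 'star' families {A ⊆ [n] : |A| = k, i ∈ A} (fix an element i). For n = 346, k = 4: C(345, 3) = 6784540.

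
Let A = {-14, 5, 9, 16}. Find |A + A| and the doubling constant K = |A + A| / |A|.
K = |A + A| / |A| = 10/4 = 5/2

Enumerate A + A = {a + b : a, b ∈ A}. With |A| = 4, there are |A|^2 = 16 ordered sum pairs; collecting distinct values, A + A = {-28, -9, -5, 2, 10, 14, 18, 21, 25, 32}, so |A + A| = 10. Thus K = 10/4 = 5/2. For comparison, the minimum possible |A + A| over all 4-element sets is 2·4 − 1 = 7 (so min K = 7/4), attained only by arithmetic progressions.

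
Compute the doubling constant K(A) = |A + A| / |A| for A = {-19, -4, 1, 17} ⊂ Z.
K = |A + A| / |A| = 10/4 = 5/2

Enumerate A + A = {a + b : a, b ∈ A}. With |A| = 4, there are |A|^2 = 16 ordered sum pairs; collecting distinct values, A + A = {-38, -23, -18, -8, -3, -2, 2, 13, 18, 34}, so |A + A| = 10. Thus K = 10/4 = 5/2. For comparison, the minimum possible |A + A| over all 4-element sets is 2·4 − 1 = 7 (so min K = 7/4), attained only by arithmetic progressions.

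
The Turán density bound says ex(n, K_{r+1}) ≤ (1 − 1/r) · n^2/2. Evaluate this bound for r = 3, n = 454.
Turán density bound = (2/3) · 454^2/2 = 206116/3 ≈ 68705.3333

Turán's theorem: ex(n, K_{r+1}) is achieved by the complete r-partite Turán graph T(n, r) with parts as balanced as possible, and is at most (1 − 1/r) · n^2/2. For r = 3, n = 454: the density bound is (2/3) · 206116/2 = 206116/3 ≈ 68705.3333. The integer-valued extremum is e(T(454, 3)) = 68705, which is strictly less than the density bound 206116/3 since 3 ∤ 454 (the parts of T(454, 3) cannot all be equal).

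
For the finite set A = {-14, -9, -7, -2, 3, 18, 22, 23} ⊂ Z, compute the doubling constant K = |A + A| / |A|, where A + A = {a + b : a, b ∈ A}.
K = |A + A| / |A| = 30/8 = 15/4

Enumerate A + A = {a + b : a, b ∈ A}. With |A| = 8, there are |A|^2 = 64 ordered sum pairs; collecting distinct values, A + A = {-28, -23, -21, -18, -16, -14, -11, -9, -6, -4, 1, 4, 6, 8, 9, 11, 13, 14, 15, 16, 20, 21, 25, 26, 36, 40, 41, 44, 45, 46}, so |A + A| = 30. Thus K = 30/8 = 15/4. For comparison, the minimum possible |A + A| over all 8-element sets is 2·8 − 1 = 15 (so min K = 15/8), attained only by arithmetic progressions.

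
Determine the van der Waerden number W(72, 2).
W(72, 2) = 72 + 1 = 73

A 2-term AP is any pair of integers, so a monochromatic 2-AP exists iff some colour is used at least twice. With 72 colours, the colouring i ↦ i on {1, ..., 72} uses each colour once, avoiding any monochromatic pair, so W(72, 2) > 72. For {1, ..., 73}, pigeonhole forces two integers of the same colour, which form a monochromatic 2-AP. Hence W(72, 2) = 73.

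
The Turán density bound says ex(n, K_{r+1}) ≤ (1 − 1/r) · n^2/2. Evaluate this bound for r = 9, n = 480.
Turán density bound = (8/9) · 480^2/2 = 102400

Turán's theorem: ex(n, K_{r+1}) is achieved by the complete r-partite Turán graph T(n, r) with parts as balanced as possible, and is at most (1 − 1/r) · n^2/2. For r = 9, n = 480: the density bound is (8/9) · 230400/2 = 102400. The integer-valued extremum is e(T(480, 9)) = 102399, which is strictly less than the density bound 102400 since 9 ∤ 480 (the parts of T(480, 9) cannot all be equal).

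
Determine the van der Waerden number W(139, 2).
W(139, 2) = 139 + 1 = 140

A 2-term AP is any pair of integers, so a monochromatic 2-AP exists iff some colour is used at least twice. With 139 colours, the colouring i ↦ i on {1, ..., 139} uses each colour once, avoiding any monochromatic pair, so W(139, 2) > 139. For {1, ..., 140}, pigeonhole forces two integers of the same colour, which form a monochromatic 2-AP. Hence W(139, 2) = 140.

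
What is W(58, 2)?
W(58, 2) = 58 + 1 = 59

A 2-term AP is any pair of integers, so a monochromatic 2-AP exists iff some colour is used at least twice. With 58 colours, the colouring i ↦ i on {1, ..., 58} uses each colour once, avoiding any monochromatic pair, so W(58, 2) > 58. For {1, ..., 59}, pigeonhole forces two integers of the same colour, which form a monochromatic 2-AP. Hence W(58, 2) = 59.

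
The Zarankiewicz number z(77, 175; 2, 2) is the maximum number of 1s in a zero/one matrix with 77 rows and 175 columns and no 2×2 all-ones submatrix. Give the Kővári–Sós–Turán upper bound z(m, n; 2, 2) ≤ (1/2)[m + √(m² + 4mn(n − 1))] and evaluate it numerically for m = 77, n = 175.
z(77, 175; 2, 2) ≤ (1/2)[77 + √(77² + 4·77·175·174)] = (1/2)[77 + √9384529] = 1570.2089

Kővári–Sós–Turán: let r_1, ..., r_77 be the row sums and z = Σ r_i the total number of 1s. Each pair of columns can share at most one row with both entries 1 (else a 2×2 all-ones block appears), so Σ_i C(r_i, 2) ≤ C(175, 2) = 15225. By convexity Σ_i C(r_i, 2) ≥ 77·C(z/77, 2) = z(z − 77)/(2·77), giving z² − 77z − 77·175·174 ≤ 0 and hence z ≤ (1/2)[77 + √(5929 + 4·2344650)] = (1/2)[77 + √9384529] ≈ (1/2)(77 + 3063.4179) = 1570.2089.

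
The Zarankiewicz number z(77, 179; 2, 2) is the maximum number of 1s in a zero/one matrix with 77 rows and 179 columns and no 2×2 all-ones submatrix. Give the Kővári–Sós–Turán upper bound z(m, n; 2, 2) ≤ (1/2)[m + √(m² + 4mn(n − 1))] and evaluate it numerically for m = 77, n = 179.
z(77, 179; 2, 2) ≤ (1/2)[77 + √(77² + 4·77·179·178)] = (1/2)[77 + √9819425] = 1605.2981

Kővári–Sós–Turán: let r_1, ..., r_77 be the row sums and z = Σ r_i the total number of 1s. Each pair of columns can share at most one row with both entries 1 (else a 2×2 all-ones block appears), so Σ_i C(r_i, 2) ≤ C(179, 2) = 15931. By convexity Σ_i C(r_i, 2) ≥ 77·C(z/77, 2) = z(z − 77)/(2·77), giving z² − 77z − 77·179·178 ≤ 0 and hence z ≤ (1/2)[77 + √(5929 + 4·2453374)] = (1/2)[77 + √9819425] ≈ (1/2)(77 + 3133.5962) = 1605.2981.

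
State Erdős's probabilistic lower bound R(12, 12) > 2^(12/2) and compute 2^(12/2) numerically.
2^(12/2) = 64; so R(12, 12) > 64

Colour each edge of K_n uniformly at random with red/blue. The expected number of monochromatic K_12 is C(n, 12) · 2 · 2^(−C(12,2)). If C(n, 12) · 2^(1 − C(12,2)) < 1, then with positive probability no monochromatic K_12 exists, so R(12, 12) > n. The standard estimate C(n, 12) ≤ n^12/12! shows this inequality holds whenever n ≤ 2^(12/2) (since 12! · 2^(C(12,2) − 1) > 2^(12^2/2) ≥ n^12). Hence R(12, 12) > 2^(12/2) = 64.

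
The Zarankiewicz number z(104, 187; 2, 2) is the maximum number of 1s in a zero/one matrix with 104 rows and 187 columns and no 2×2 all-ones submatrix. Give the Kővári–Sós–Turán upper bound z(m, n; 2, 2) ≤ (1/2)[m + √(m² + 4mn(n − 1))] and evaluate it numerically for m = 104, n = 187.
z(104, 187; 2, 2) ≤ (1/2)[104 + √(104² + 4·104·187·186)] = (1/2)[104 + √14480128] = 1954.6382

Kővári–Sós–Turán: let r_1, ..., r_104 be the row sums and z = Σ r_i the total number of 1s. Each pair of columns can share at most one row with both entries 1 (else a 2×2 all-ones block appears), so Σ_i C(r_i, 2) ≤ C(187, 2) = 17391. By convexity Σ_i C(r_i, 2) ≥ 104·C(z/104, 2) = z(z − 104)/(2·104), giving z² − 104z − 104·187·186 ≤ 0 and hence z ≤ (1/2)[104 + √(10816 + 4·3617328)] = (1/2)[104 + √14480128] ≈ (1/2)(104 + 3805.2763) = 1954.6382.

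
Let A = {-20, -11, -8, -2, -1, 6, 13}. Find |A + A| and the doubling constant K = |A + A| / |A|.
K = |A + A| / |A| = 24/7

Enumerate A + A = {a + b : a, b ∈ A}. With |A| = 7, there are |A|^2 = 49 ordered sum pairs; collecting distinct values, A + A = {-40, -31, -28, -22, -21, -19, -16, -14, -13, -12, -10, -9, -7, -5, -4, -3, -2, 2, 4, 5, 11, 12, 19, 26}, so |A + A| = 24. Thus K = 24/7. For comparison, the minimum possible |A + A| over all 7-element sets is 2·7 − 1 = 13 (so min K = 13/7), attained only by arithmetic progressions.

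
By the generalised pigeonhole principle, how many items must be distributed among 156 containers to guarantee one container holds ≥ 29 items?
n = (29 − 1)·156 + 1 = 4369

By the generalised pigeonhole principle, to guarantee some box contains ≥ r objects we need more than (r − 1) · k objects total. Threshold: n = (r − 1) · k + 1. With r = 29 and k = 156: n = 28 · 156 + 1 = 4368 + 1 = 4369. For n = 4368 = 28 · 156, we can put exactly 28 objects in every box, avoiding 29 in any single one — so 4369 is tight.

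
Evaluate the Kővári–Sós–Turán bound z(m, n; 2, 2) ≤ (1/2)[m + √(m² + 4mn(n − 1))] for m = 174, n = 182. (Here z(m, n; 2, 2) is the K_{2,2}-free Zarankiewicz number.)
z(174, 182; 2, 2) ≤ (1/2)[174 + √(174² + 4·174·182·181)] = (1/2)[174 + √22957908] = 2482.7206

Kővári–Sós–Turán: let r_1, ..., r_174 be the row sums and z = Σ r_i the total number of 1s. Each pair of columns can share at most one row with both entries 1 (else a 2×2 all-ones block appears), so Σ_i C(r_i, 2) ≤ C(182, 2) = 16471. By convexity Σ_i C(r_i, 2) ≥ 174·C(z/174, 2) = z(z − 174)/(2·174), giving z² − 174z − 174·182·181 ≤ 0 and hence z ≤ (1/2)[174 + √(30276 + 4·5731908)] = (1/2)[174 + √22957908] ≈ (1/2)(174 + 4791.4411) = 2482.7206.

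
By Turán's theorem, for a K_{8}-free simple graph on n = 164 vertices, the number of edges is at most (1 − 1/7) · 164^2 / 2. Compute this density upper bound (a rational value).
Turán density bound = (6/7) · 164^2/2 = 80688/7 ≈ 11526.8571

Turán's theorem: ex(n, K_{r+1}) is achieved by the complete r-partite Turán graph T(n, r) with parts as balanced as possible, and is at most (1 − 1/r) · n^2/2. For r = 7, n = 164: the density bound is (6/7) · 26896/2 = 80688/7 ≈ 11526.8571. The integer-valued extremum is e(T(164, 7)) = 11526, which is strictly less than the density bound 80688/7 since 7 ∤ 164 (the parts of T(164, 7) cannot all be equal).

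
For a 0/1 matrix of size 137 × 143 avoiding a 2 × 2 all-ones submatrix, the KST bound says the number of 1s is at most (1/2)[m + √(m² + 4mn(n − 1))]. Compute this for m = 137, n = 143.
z(137, 143; 2, 2) ≤ (1/2)[137 + √(137² + 4·137·143·142)] = (1/2)[137 + √11146457] = 1737.8155

Kővári–Sós–Turán: let r_1, ..., r_137 be the row sums and z = Σ r_i the total number of 1s. Each pair of columns can share at most one row with both entries 1 (else a 2×2 all-ones block appears), so Σ_i C(r_i, 2) ≤ C(143, 2) = 10153. By convexity Σ_i C(r_i, 2) ≥ 137·C(z/137, 2) = z(z − 137)/(2·137), giving z² − 137z − 137·143·142 ≤ 0 and hence z ≤ (1/2)[137 + √(18769 + 4·2781922)] = (1/2)[137 + √11146457] ≈ (1/2)(137 + 3338.631) = 1737.8155.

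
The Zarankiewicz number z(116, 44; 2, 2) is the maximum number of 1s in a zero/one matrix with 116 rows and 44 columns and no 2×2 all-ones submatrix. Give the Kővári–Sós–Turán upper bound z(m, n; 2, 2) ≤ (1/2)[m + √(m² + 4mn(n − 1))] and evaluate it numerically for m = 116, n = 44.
z(116, 44; 2, 2) ≤ (1/2)[116 + √(116² + 4·116·44·43)] = (1/2)[116 + √891344] = 530.0551

Kővári–Sós–Turán: let r_1, ..., r_116 be the row sums and z = Σ r_i the total number of 1s. Each pair of columns can share at most one row with both entries 1 (else a 2×2 all-ones block appears), so Σ_i C(r_i, 2) ≤ C(44, 2) = 946. By convexity Σ_i C(r_i, 2) ≥ 116·C(z/116, 2) = z(z − 116)/(2·116), giving z² − 116z − 116·44·43 ≤ 0 and hence z ≤ (1/2)[116 + √(13456 + 4·219472)] = (1/2)[116 + √891344] ≈ (1/2)(116 + 944.1102) = 530.0551.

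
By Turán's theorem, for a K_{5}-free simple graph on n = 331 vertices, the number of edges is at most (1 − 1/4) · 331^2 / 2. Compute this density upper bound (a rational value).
Turán density bound = (3/4) · 331^2/2 = 328683/8 ≈ 41085.375

Turán's theorem: ex(n, K_{r+1}) is achieved by the complete r-partite Turán graph T(n, r) with parts as balanced as possible, and is at most (1 − 1/r) · n^2/2. For r = 4, n = 331: the density bound is (3/4) · 109561/2 = 328683/8 ≈ 41085.375. The integer-valued extremum is e(T(331, 4)) = 41085, which is strictly less than the density bound 328683/8 since 4 ∤ 331 (the parts of T(331, 4) cannot all be equal).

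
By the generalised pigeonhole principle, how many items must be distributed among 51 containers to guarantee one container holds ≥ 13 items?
n = (13 − 1)·51 + 1 = 613

By the generalised pigeonhole principle, to guarantee some box contains ≥ r objects we need more than (r − 1) · k objects total. Threshold: n = (r − 1) · k + 1. With r = 13 and k = 51: n = 12 · 51 + 1 = 612 + 1 = 613. For n = 612 = 12 · 51, we can put exactly 12 objects in every box, avoiding 13 in any single one — so 613 is tight.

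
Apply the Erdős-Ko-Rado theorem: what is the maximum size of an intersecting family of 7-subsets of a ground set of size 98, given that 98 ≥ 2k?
max |F| = C(97, 6) = 988172368

The Erdős-Ko-Rado theorem states: for n ≥ 2k, an intersecting family of k-subsets of an n-element set has size at most C(n − 1, k − 1), with equality for 'star' families {A ⊆ [n] : |A| = k, i ∈ A} (fix an element i). For n = 98, k = 7: C(97, 6) = 988172368.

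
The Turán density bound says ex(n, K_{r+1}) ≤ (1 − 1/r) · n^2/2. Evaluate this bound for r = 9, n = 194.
Turán density bound = (8/9) · 194^2/2 = 150544/9 ≈ 16727.1111

Turán's theorem: ex(n, K_{r+1}) is achieved by the complete r-partite Turán graph T(n, r) with parts as balanced as possible, and is at most (1 − 1/r) · n^2/2. For r = 9, n = 194: the density bound is (8/9) · 37636/2 = 150544/9 ≈ 16727.1111. The integer-valued extremum is e(T(194, 9)) = 16726, which is strictly less than the density bound 150544/9 since 9 ∤ 194 (the parts of T(194, 9) cannot all be equal).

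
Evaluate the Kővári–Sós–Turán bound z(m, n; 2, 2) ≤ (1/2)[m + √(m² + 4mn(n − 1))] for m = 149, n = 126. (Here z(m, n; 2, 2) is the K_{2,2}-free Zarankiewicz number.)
z(149, 126; 2, 2) ≤ (1/2)[149 + √(149² + 4·149·126·125)] = (1/2)[149 + √9409201] = 1608.221

Kővári–Sós–Turán: let r_1, ..., r_149 be the row sums and z = Σ r_i the total number of 1s. Each pair of columns can share at most one row with both entries 1 (else a 2×2 all-ones block appears), so Σ_i C(r_i, 2) ≤ C(126, 2) = 7875. By convexity Σ_i C(r_i, 2) ≥ 149·C(z/149, 2) = z(z − 149)/(2·149), giving z² − 149z − 149·126·125 ≤ 0 and hence z ≤ (1/2)[149 + √(22201 + 4·2346750)] = (1/2)[149 + √9409201] ≈ (1/2)(149 + 3067.4421) = 1608.221.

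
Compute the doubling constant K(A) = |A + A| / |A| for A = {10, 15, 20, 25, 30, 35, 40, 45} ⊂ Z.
K = |A + A| / |A| = 15/8

Enumerate A + A = {a + b : a, b ∈ A}. With |A| = 8, there are |A|^2 = 64 ordered sum pairs; collecting distinct values, A + A = {20, 25, 30, 35, 40, 45, 50, 55, 60, 65, 70, 75, 80, 85, 90}, so |A + A| = 15. Thus K = 15/8. Here |A + A| = 2|A| − 1 = 15, the minimum possible — so K = 15/8 is minimal, which holds iff A is an arithmetic progression.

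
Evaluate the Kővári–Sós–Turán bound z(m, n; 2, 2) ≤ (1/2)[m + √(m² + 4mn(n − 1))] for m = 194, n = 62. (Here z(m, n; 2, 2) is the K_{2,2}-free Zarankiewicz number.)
z(194, 62; 2, 2) ≤ (1/2)[194 + √(194² + 4·194·62·61)] = (1/2)[194 + √2972468] = 959.0423

Kővári–Sós–Turán: let r_1, ..., r_194 be the row sums and z = Σ r_i the total number of 1s. Each pair of columns can share at most one row with both entries 1 (else a 2×2 all-ones block appears), so Σ_i C(r_i, 2) ≤ C(62, 2) = 1891. By convexity Σ_i C(r_i, 2) ≥ 194·C(z/194, 2) = z(z − 194)/(2·194), giving z² − 194z − 194·62·61 ≤ 0 and hence z ≤ (1/2)[194 + √(37636 + 4·733708)] = (1/2)[194 + √2972468] ≈ (1/2)(194 + 1724.0847) = 959.0423.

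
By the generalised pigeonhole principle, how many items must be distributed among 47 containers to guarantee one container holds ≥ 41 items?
n = (41 − 1)·47 + 1 = 1881

By the generalised pigeonhole principle, to guarantee some box contains ≥ r objects we need more than (r − 1) · k objects total. Threshold: n = (r − 1) · k + 1. With r = 41 and k = 47: n = 40 · 47 + 1 = 1880 + 1 = 1881. For n = 1880 = 40 · 47, we can put exactly 40 objects in every box, avoiding 41 in any single one — so 1881 is tight.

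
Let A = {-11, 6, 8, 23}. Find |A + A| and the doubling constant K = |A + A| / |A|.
K = |A + A| / |A| = 9/4

Enumerate A + A = {a + b : a, b ∈ A}. With |A| = 4, there are |A|^2 = 16 ordered sum pairs; collecting distinct values, A + A = {-22, -5, -3, 12, 14, 16, 29, 31, 46}, so |A + A| = 9. Thus K = 9/4. For comparison, the minimum possible |A + A| over all 4-element sets is 2·4 − 1 = 7 (so min K = 7/4), attained only by arithmetic progressions.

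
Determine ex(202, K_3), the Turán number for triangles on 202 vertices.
ex(202, K_3) = ⌊202^2/4⌋ = 10201

Mantel (1907): a triangle-free graph on n vertices has at most ⌊n^2/4⌋ edges, with equality for the complete bipartite graph K_{⌊n/2⌋, ⌈n/2⌉}. For n = 202: ⌊202^2/4⌋ = ⌊40804/4⌋ = 10201. The extremal graph is K_{101, 101}, which has 101·101 = 10201 edges.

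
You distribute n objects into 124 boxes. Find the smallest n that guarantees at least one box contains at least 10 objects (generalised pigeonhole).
n = (10 − 1)·124 + 1 = 1117

By the generalised pigeonhole principle, to guarantee some box contains ≥ r objects we need more than (r − 1) · k objects total. Threshold: n = (r − 1) · k + 1. With r = 10 and k = 124: n = 9 · 124 + 1 = 1116 + 1 = 1117. For n = 1116 = 9 · 124, we can put exactly 9 objects in every box, avoiding 10 in any single one — so 1117 is tight.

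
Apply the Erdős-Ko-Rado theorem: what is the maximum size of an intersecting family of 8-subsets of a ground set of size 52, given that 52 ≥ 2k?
max |F| = C(51, 7) = 115775100

The Erdős-Ko-Rado theorem states: for n ≥ 2k, an intersecting family of k-subsets of an n-element set has size at most C(n − 1, k − 1), with equality for 'star' families {A ⊆ [n] : |A| = k, i ∈ A} (fix an element i). For n = 52, k = 8: C(51, 7) = 115775100.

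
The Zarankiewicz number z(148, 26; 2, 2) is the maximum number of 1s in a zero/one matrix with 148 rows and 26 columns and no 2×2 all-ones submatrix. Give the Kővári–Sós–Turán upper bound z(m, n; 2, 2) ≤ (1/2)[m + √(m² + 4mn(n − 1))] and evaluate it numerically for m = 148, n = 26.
z(148, 26; 2, 2) ≤ (1/2)[148 + √(148² + 4·148·26·25)] = (1/2)[148 + √406704] = 392.8667

Kővári–Sós–Turán: let r_1, ..., r_148 be the row sums and z = Σ r_i the total number of 1s. Each pair of columns can share at most one row with both entries 1 (else a 2×2 all-ones block appears), so Σ_i C(r_i, 2) ≤ C(26, 2) = 325. By convexity Σ_i C(r_i, 2) ≥ 148·C(z/148, 2) = z(z − 148)/(2·148), giving z² − 148z − 148·26·25 ≤ 0 and hence z ≤ (1/2)[148 + √(21904 + 4·96200)] = (1/2)[148 + √406704] ≈ (1/2)(148 + 637.7335) = 392.8667.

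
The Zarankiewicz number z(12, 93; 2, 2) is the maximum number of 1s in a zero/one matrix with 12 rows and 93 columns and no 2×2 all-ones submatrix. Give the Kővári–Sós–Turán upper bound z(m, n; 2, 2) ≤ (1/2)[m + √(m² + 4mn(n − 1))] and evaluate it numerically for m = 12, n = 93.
z(12, 93; 2, 2) ≤ (1/2)[12 + √(12² + 4·12·93·92)] = (1/2)[12 + √410832] = 326.4809

Kővári–Sós–Turán: let r_1, ..., r_12 be the row sums and z = Σ r_i the total number of 1s. Each pair of columns can share at most one row with both entries 1 (else a 2×2 all-ones block appears), so Σ_i C(r_i, 2) ≤ C(93, 2) = 4278. By convexity Σ_i C(r_i, 2) ≥ 12·C(z/12, 2) = z(z − 12)/(2·12), giving z² − 12z − 12·93·92 ≤ 0 and hence z ≤ (1/2)[12 + √(144 + 4·102672)] = (1/2)[12 + √410832] ≈ (1/2)(12 + 640.9618) = 326.4809.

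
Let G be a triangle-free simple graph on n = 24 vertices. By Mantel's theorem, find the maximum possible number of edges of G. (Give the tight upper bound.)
ex(24, K_3) = ⌊24^2/4⌋ = 144

Mantel (1907): a triangle-free graph on n vertices has at most ⌊n^2/4⌋ edges, with equality for the complete bipartite graph K_{⌊n/2⌋, ⌈n/2⌉}. For n = 24: ⌊24^2/4⌋ = ⌊576/4⌋ = 144. The extremal graph is K_{12, 12}, which has 12·12 = 144 edges.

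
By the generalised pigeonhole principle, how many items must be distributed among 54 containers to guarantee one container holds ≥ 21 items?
n = (21 − 1)·54 + 1 = 1081

By the generalised pigeonhole principle, to guarantee some box contains ≥ r objects we need more than (r − 1) · k objects total. Threshold: n = (r − 1) · k + 1. With r = 21 and k = 54: n = 20 · 54 + 1 = 1080 + 1 = 1081. For n = 1080 = 20 · 54, we can put exactly 20 objects in every box, avoiding 21 in any single one — so 1081 is tight.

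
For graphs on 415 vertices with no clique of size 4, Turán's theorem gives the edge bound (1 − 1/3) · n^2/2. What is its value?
Turán density bound = (2/3) · 415^2/2 = 172225/3 ≈ 57408.3333

Turán's theorem: ex(n, K_{r+1}) is achieved by the complete r-partite Turán graph T(n, r) with parts as balanced as possible, and is at most (1 − 1/r) · n^2/2. For r = 3, n = 415: the density bound is (2/3) · 172225/2 = 172225/3 ≈ 57408.3333. The integer-valued extremum is e(T(415, 3)) = 57408, which is strictly less than the density bound 172225/3 since 3 ∤ 415 (the parts of T(415, 3) cannot all be equal).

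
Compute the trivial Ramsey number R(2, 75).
R(2, 75) = 75

R(2, k) = k for all k ≥ 2: in a 2-colouring of K_k, either some edge is red (a red K_2) or all edges are blue (a blue K_k). And K_{74} coloured all-blue has no blue K_75, so R(2, 75) > 74. Hence R(2, 75) = 75.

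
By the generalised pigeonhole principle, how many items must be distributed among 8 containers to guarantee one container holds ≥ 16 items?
n = (16 − 1)·8 + 1 = 121

By the generalised pigeonhole principle, to guarantee some box contains ≥ r objects we need more than (r − 1) · k objects total. Threshold: n = (r − 1) · k + 1. With r = 16 and k = 8: n = 15 · 8 + 1 = 120 + 1 = 121. For n = 120 = 15 · 8, we can put exactly 15 objects in every box, avoiding 16 in any single one — so 121 is tight.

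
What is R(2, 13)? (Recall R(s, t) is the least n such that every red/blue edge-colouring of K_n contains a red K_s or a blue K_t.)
R(2, 13) = 13

R(2, k) = k for all k ≥ 2: in a 2-colouring of K_k, either some edge is red (a red K_2) or all edges are blue (a blue K_k). And K_{12} coloured all-blue has no blue K_13, so R(2, 13) > 12. Hence R(2, 13) = 13.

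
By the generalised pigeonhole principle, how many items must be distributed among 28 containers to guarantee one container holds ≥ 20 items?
n = (20 − 1)·28 + 1 = 533

By the generalised pigeonhole principle, to guarantee some box contains ≥ r objects we need more than (r − 1) · k objects total. Threshold: n = (r − 1) · k + 1. With r = 20 and k = 28: n = 19 · 28 + 1 = 532 + 1 = 533. For n = 532 = 19 · 28, we can put exactly 19 objects in every box, avoiding 20 in any single one — so 533 is tight.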